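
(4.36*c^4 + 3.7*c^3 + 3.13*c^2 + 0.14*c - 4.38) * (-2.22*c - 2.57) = -9.6792*c^5 - 19.4192*c^4 - 16.4576*c^3 - 8.3549*c^2 + 9.3638*c + 11.2566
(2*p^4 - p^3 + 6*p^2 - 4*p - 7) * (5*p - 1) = 10*p^5 - 7*p^4 + 31*p^3 - 26*p^2 - 31*p + 7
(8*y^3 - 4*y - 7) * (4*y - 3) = 32*y^4 - 24*y^3 - 16*y^2 - 16*y + 21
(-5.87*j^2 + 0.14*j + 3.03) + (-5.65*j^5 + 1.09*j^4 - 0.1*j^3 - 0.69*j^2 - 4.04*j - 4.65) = -5.65*j^5 + 1.09*j^4 - 0.1*j^3 - 6.56*j^2 - 3.9*j - 1.62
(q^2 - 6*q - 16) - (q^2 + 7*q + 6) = -13*q - 22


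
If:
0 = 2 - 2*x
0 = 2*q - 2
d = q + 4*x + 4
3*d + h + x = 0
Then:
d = 9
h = -28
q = 1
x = 1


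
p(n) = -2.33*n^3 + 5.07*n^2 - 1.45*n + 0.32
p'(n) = -6.99*n^2 + 10.14*n - 1.45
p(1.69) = 1.10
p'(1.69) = -4.28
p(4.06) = -77.93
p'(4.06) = -75.50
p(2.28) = -4.25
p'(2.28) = -14.67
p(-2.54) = 74.89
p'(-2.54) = -72.30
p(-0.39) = 1.79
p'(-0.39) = -6.47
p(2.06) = -1.52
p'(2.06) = -10.22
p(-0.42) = 2.00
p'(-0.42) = -6.94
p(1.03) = 1.66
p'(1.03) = 1.58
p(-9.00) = 2122.61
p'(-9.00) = -658.90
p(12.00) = -3313.24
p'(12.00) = -886.33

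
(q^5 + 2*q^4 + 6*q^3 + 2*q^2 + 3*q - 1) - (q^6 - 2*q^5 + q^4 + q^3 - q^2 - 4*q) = -q^6 + 3*q^5 + q^4 + 5*q^3 + 3*q^2 + 7*q - 1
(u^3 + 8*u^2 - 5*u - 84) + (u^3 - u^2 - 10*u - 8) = 2*u^3 + 7*u^2 - 15*u - 92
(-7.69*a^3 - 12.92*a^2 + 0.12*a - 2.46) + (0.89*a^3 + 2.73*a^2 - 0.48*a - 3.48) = -6.8*a^3 - 10.19*a^2 - 0.36*a - 5.94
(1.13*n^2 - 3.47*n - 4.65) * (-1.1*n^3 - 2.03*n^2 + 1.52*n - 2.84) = -1.243*n^5 + 1.5231*n^4 + 13.8767*n^3 + 0.955900000000002*n^2 + 2.7868*n + 13.206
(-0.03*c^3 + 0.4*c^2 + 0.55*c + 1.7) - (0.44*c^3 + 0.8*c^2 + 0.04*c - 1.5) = -0.47*c^3 - 0.4*c^2 + 0.51*c + 3.2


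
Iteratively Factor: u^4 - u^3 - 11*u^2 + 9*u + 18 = (u - 2)*(u^3 + u^2 - 9*u - 9) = (u - 3)*(u - 2)*(u^2 + 4*u + 3) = (u - 3)*(u - 2)*(u + 3)*(u + 1)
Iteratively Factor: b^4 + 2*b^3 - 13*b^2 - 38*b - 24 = (b + 2)*(b^3 - 13*b - 12) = (b + 1)*(b + 2)*(b^2 - b - 12) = (b + 1)*(b + 2)*(b + 3)*(b - 4)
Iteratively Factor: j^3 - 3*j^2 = (j - 3)*(j^2) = j*(j - 3)*(j)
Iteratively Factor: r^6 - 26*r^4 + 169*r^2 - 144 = (r + 4)*(r^5 - 4*r^4 - 10*r^3 + 40*r^2 + 9*r - 36) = (r + 1)*(r + 4)*(r^4 - 5*r^3 - 5*r^2 + 45*r - 36) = (r + 1)*(r + 3)*(r + 4)*(r^3 - 8*r^2 + 19*r - 12) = (r - 1)*(r + 1)*(r + 3)*(r + 4)*(r^2 - 7*r + 12) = (r - 3)*(r - 1)*(r + 1)*(r + 3)*(r + 4)*(r - 4)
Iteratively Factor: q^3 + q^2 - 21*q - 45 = (q + 3)*(q^2 - 2*q - 15) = (q - 5)*(q + 3)*(q + 3)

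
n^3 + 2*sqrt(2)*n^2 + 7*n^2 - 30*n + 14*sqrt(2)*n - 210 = (n + 7)*(n - 3*sqrt(2))*(n + 5*sqrt(2))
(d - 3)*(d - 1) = d^2 - 4*d + 3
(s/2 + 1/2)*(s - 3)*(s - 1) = s^3/2 - 3*s^2/2 - s/2 + 3/2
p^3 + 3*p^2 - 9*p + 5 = (p - 1)^2*(p + 5)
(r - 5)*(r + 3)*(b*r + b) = b*r^3 - b*r^2 - 17*b*r - 15*b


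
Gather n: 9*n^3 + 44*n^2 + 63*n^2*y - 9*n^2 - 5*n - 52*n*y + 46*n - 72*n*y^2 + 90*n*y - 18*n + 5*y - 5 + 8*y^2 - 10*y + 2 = 9*n^3 + n^2*(63*y + 35) + n*(-72*y^2 + 38*y + 23) + 8*y^2 - 5*y - 3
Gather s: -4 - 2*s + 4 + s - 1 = -s - 1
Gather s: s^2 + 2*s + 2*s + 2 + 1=s^2 + 4*s + 3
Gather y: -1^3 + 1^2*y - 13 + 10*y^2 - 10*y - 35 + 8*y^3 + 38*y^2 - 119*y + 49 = 8*y^3 + 48*y^2 - 128*y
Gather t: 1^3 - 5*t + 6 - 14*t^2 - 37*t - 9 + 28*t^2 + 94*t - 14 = 14*t^2 + 52*t - 16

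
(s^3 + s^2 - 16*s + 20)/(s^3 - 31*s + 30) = (s^3 + s^2 - 16*s + 20)/(s^3 - 31*s + 30)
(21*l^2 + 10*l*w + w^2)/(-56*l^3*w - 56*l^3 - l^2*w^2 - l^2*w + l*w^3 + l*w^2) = (3*l + w)/(l*(-8*l*w - 8*l + w^2 + w))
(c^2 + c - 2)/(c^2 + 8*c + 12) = (c - 1)/(c + 6)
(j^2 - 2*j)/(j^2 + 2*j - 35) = j*(j - 2)/(j^2 + 2*j - 35)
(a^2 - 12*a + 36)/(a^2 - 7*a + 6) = (a - 6)/(a - 1)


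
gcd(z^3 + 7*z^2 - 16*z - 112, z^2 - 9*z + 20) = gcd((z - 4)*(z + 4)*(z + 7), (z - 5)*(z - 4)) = z - 4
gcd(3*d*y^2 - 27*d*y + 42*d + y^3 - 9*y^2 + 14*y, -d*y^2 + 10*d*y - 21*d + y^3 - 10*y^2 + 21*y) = y - 7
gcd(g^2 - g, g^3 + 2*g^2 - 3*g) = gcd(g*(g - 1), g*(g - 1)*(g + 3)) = g^2 - g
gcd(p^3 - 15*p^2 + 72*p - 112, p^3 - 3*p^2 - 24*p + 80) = p^2 - 8*p + 16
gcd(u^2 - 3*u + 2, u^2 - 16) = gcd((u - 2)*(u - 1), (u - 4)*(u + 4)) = 1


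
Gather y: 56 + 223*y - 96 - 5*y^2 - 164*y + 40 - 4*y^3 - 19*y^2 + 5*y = -4*y^3 - 24*y^2 + 64*y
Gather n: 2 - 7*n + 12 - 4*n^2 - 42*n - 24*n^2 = -28*n^2 - 49*n + 14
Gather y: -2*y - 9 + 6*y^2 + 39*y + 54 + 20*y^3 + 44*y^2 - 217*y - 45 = 20*y^3 + 50*y^2 - 180*y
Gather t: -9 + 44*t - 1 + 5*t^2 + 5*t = 5*t^2 + 49*t - 10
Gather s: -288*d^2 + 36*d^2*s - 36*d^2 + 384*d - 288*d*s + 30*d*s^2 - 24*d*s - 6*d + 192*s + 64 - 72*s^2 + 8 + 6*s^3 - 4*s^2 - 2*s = -324*d^2 + 378*d + 6*s^3 + s^2*(30*d - 76) + s*(36*d^2 - 312*d + 190) + 72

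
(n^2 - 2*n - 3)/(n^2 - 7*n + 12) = (n + 1)/(n - 4)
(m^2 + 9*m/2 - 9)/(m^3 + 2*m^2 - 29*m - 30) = (m - 3/2)/(m^2 - 4*m - 5)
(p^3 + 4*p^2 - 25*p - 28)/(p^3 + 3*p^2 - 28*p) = (p + 1)/p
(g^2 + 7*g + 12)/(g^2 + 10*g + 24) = (g + 3)/(g + 6)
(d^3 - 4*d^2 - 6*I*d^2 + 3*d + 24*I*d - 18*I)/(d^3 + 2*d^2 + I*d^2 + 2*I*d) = (d^3 + d^2*(-4 - 6*I) + 3*d*(1 + 8*I) - 18*I)/(d*(d^2 + d*(2 + I) + 2*I))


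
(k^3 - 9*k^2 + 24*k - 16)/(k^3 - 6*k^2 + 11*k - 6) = (k^2 - 8*k + 16)/(k^2 - 5*k + 6)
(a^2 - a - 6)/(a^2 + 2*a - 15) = (a + 2)/(a + 5)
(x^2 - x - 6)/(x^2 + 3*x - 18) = (x + 2)/(x + 6)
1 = 1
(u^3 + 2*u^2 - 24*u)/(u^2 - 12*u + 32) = u*(u + 6)/(u - 8)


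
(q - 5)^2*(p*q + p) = p*q^3 - 9*p*q^2 + 15*p*q + 25*p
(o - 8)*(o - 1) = o^2 - 9*o + 8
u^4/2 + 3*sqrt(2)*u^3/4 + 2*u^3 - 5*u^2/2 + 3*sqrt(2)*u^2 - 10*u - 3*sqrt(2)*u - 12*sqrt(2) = (u/2 + sqrt(2))*(u + 4)*(u - 3*sqrt(2)/2)*(u + sqrt(2))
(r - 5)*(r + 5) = r^2 - 25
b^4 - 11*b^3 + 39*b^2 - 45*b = b*(b - 5)*(b - 3)^2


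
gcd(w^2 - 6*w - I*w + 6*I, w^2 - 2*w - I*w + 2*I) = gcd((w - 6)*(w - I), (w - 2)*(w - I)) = w - I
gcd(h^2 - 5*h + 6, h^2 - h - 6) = h - 3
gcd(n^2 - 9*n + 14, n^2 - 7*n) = n - 7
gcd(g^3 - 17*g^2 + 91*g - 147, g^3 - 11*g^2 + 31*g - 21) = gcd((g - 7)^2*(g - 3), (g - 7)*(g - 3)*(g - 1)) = g^2 - 10*g + 21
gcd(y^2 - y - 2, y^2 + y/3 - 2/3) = y + 1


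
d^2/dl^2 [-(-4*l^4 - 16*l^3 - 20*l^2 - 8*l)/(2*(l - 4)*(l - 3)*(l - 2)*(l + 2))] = 4*(11*l^6 - 75*l^5 - 39*l^4 + 1319*l^3 - 3024*l^2 + 1080*l + 1776)/(l^9 - 27*l^8 + 321*l^7 - 2205*l^6 + 9642*l^5 - 27828*l^4 + 53000*l^3 - 64224*l^2 + 44928*l - 13824)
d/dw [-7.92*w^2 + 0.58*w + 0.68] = 0.58 - 15.84*w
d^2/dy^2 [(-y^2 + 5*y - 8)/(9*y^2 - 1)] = 2*(405*y^3 - 1971*y^2 + 135*y - 73)/(729*y^6 - 243*y^4 + 27*y^2 - 1)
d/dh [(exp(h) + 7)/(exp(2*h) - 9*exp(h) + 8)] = (-(exp(h) + 7)*(2*exp(h) - 9) + exp(2*h) - 9*exp(h) + 8)*exp(h)/(exp(2*h) - 9*exp(h) + 8)^2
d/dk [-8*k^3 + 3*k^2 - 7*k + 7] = -24*k^2 + 6*k - 7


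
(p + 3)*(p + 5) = p^2 + 8*p + 15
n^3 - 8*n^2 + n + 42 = (n - 7)*(n - 3)*(n + 2)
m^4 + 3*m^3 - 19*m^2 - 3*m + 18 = (m - 3)*(m - 1)*(m + 1)*(m + 6)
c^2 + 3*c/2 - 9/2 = (c - 3/2)*(c + 3)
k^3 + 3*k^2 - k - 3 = (k - 1)*(k + 1)*(k + 3)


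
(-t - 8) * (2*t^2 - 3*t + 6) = -2*t^3 - 13*t^2 + 18*t - 48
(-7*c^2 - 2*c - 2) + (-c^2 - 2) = -8*c^2 - 2*c - 4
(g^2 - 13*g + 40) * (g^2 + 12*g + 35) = g^4 - g^3 - 81*g^2 + 25*g + 1400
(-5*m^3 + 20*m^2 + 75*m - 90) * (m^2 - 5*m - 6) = -5*m^5 + 45*m^4 + 5*m^3 - 585*m^2 + 540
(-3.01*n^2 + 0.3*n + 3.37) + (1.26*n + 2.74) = -3.01*n^2 + 1.56*n + 6.11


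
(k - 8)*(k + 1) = k^2 - 7*k - 8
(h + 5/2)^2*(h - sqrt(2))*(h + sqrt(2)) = h^4 + 5*h^3 + 17*h^2/4 - 10*h - 25/2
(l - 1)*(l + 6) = l^2 + 5*l - 6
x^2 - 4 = (x - 2)*(x + 2)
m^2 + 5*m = m*(m + 5)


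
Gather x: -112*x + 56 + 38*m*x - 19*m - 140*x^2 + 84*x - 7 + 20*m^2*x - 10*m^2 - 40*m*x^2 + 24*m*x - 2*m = -10*m^2 - 21*m + x^2*(-40*m - 140) + x*(20*m^2 + 62*m - 28) + 49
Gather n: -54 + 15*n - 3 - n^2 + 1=-n^2 + 15*n - 56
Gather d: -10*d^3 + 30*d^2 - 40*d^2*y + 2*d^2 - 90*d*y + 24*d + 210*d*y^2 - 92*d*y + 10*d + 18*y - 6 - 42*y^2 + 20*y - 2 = -10*d^3 + d^2*(32 - 40*y) + d*(210*y^2 - 182*y + 34) - 42*y^2 + 38*y - 8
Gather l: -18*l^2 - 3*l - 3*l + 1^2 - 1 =-18*l^2 - 6*l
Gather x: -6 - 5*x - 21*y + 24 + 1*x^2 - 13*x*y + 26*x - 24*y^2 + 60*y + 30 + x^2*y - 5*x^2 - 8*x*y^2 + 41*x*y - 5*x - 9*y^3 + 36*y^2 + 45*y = x^2*(y - 4) + x*(-8*y^2 + 28*y + 16) - 9*y^3 + 12*y^2 + 84*y + 48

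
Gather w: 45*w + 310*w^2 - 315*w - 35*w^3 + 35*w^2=-35*w^3 + 345*w^2 - 270*w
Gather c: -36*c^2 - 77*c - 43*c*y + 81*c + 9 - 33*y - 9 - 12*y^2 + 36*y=-36*c^2 + c*(4 - 43*y) - 12*y^2 + 3*y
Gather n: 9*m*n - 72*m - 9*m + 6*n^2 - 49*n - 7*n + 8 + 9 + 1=-81*m + 6*n^2 + n*(9*m - 56) + 18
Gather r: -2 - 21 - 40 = -63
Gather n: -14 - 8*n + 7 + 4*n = -4*n - 7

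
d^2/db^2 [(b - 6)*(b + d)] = 2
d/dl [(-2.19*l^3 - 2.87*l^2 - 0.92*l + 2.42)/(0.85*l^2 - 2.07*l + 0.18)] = (-1.8615*l^4 + 9.0666*l^3 + 5.5403*l^2 - 5.1472*l + 4.8438)/(0.7225*l^4 - 3.519*l^3 + 4.5909*l^2 - 0.7452*l + 0.0324)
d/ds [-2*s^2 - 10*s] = -4*s - 10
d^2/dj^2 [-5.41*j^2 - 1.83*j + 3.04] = -10.8200000000000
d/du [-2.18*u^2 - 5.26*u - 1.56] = -4.36*u - 5.26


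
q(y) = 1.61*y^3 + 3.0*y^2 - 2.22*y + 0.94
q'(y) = 4.83*y^2 + 6.0*y - 2.22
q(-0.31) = 1.87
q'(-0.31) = -3.62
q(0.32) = 0.59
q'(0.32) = 0.19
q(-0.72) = 3.49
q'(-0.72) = -4.04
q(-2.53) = -0.31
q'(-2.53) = 13.52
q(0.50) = 0.78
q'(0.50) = 1.99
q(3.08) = 69.60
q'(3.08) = 62.08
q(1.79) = 15.81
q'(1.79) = 24.00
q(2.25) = 29.47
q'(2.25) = 35.73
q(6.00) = 443.38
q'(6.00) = 207.66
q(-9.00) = -909.77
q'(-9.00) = 335.01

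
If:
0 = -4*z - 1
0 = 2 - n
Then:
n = 2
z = -1/4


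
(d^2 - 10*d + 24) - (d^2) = 24 - 10*d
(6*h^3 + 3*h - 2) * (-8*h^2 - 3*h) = -48*h^5 - 18*h^4 - 24*h^3 + 7*h^2 + 6*h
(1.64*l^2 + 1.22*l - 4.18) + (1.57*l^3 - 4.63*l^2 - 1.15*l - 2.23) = 1.57*l^3 - 2.99*l^2 + 0.0700000000000001*l - 6.41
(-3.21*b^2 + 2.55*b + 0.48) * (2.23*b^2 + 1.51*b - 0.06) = -7.1583*b^4 + 0.839399999999999*b^3 + 5.1135*b^2 + 0.5718*b - 0.0288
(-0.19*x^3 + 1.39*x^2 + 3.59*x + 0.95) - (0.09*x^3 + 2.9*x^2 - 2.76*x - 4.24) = -0.28*x^3 - 1.51*x^2 + 6.35*x + 5.19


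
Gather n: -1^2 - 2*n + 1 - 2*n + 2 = 2 - 4*n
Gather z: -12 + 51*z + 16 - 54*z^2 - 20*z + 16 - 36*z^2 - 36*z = -90*z^2 - 5*z + 20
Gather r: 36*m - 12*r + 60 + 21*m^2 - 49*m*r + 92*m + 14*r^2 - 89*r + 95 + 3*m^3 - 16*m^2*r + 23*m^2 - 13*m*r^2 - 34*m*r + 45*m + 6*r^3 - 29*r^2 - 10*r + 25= 3*m^3 + 44*m^2 + 173*m + 6*r^3 + r^2*(-13*m - 15) + r*(-16*m^2 - 83*m - 111) + 180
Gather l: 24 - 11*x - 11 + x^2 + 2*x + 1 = x^2 - 9*x + 14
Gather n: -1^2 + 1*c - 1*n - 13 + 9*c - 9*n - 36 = 10*c - 10*n - 50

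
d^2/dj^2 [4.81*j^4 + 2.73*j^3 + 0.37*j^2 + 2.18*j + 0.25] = 57.72*j^2 + 16.38*j + 0.74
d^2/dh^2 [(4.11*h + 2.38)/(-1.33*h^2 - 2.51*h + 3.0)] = (-(2.66*h + 2.51)*(4.11*h + 2.38)*(5.32*h + 5.02) + (32.7978*h + 26.963)*(1.33*h^2 + 2.51*h - 3.0))/(1.33*h^2 + 2.51*h - 3.0)^3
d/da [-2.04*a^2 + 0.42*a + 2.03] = 0.42 - 4.08*a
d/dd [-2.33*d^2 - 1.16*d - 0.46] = -4.66*d - 1.16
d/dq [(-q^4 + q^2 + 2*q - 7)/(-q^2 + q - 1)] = (-(2*q - 1)*(q^4 - q^2 - 2*q + 7) + 2*(q^2 - q + 1)*(2*q^3 - q - 1))/(q^2 - q + 1)^2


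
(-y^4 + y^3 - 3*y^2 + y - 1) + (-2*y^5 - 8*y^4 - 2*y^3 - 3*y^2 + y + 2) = -2*y^5 - 9*y^4 - y^3 - 6*y^2 + 2*y + 1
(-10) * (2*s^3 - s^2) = -20*s^3 + 10*s^2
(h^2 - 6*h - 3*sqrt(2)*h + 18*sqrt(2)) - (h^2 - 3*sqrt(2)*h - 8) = -6*h + 8 + 18*sqrt(2)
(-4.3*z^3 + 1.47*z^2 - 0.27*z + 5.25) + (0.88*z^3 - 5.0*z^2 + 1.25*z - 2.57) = -3.42*z^3 - 3.53*z^2 + 0.98*z + 2.68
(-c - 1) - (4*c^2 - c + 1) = -4*c^2 - 2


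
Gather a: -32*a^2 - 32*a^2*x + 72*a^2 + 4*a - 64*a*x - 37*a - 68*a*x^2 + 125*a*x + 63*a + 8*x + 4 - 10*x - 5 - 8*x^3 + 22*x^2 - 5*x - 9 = a^2*(40 - 32*x) + a*(-68*x^2 + 61*x + 30) - 8*x^3 + 22*x^2 - 7*x - 10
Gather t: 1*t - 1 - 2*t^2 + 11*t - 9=-2*t^2 + 12*t - 10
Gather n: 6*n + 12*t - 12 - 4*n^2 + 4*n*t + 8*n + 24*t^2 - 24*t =-4*n^2 + n*(4*t + 14) + 24*t^2 - 12*t - 12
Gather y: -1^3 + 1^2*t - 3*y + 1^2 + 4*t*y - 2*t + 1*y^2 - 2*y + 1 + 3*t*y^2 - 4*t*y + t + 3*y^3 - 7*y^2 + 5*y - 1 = 3*y^3 + y^2*(3*t - 6)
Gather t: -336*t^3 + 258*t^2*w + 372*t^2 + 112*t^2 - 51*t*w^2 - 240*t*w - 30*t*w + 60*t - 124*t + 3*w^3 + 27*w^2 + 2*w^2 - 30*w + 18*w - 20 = -336*t^3 + t^2*(258*w + 484) + t*(-51*w^2 - 270*w - 64) + 3*w^3 + 29*w^2 - 12*w - 20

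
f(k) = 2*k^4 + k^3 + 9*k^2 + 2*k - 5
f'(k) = 8*k^3 + 3*k^2 + 18*k + 2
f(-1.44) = 16.40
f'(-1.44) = -41.59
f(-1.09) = 5.04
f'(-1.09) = -24.42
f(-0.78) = -0.82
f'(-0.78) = -14.01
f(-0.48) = -3.89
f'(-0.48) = -6.83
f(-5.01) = 1345.16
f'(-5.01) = -1018.89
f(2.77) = 208.60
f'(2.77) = 244.91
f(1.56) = 35.66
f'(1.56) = 67.75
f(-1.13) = 6.05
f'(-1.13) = -26.05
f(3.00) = 271.00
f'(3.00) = 299.00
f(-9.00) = 13099.00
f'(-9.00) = -5749.00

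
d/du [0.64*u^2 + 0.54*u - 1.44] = 1.28*u + 0.54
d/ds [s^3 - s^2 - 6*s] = 3*s^2 - 2*s - 6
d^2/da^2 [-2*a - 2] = 0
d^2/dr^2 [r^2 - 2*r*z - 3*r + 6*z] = 2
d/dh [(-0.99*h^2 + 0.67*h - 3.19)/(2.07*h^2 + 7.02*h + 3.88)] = (-8.3367*h^2 + 5.5242*h + 24.9934)/(4.2849*h^4 + 29.0628*h^3 + 65.3436*h^2 + 54.4752*h + 15.0544)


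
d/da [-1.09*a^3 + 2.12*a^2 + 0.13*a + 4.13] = -3.27*a^2 + 4.24*a + 0.13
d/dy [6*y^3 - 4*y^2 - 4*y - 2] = 18*y^2 - 8*y - 4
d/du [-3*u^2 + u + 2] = 1 - 6*u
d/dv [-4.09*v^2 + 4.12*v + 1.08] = 4.12 - 8.18*v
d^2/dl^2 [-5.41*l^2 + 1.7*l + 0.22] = -10.8200000000000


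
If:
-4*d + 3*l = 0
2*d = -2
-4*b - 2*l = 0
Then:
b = 2/3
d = -1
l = -4/3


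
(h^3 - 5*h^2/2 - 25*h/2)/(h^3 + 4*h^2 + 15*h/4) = 2*(h - 5)/(2*h + 3)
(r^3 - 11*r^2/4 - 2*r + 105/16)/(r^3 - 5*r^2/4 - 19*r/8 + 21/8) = (r - 5/2)/(r - 1)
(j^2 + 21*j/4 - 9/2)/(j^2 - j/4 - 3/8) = 2*(j + 6)/(2*j + 1)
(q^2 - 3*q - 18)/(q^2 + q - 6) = (q - 6)/(q - 2)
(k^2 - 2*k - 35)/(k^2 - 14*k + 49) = (k + 5)/(k - 7)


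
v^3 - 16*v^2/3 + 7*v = v*(v - 3)*(v - 7/3)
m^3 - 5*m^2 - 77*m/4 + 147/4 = (m - 7)*(m - 3/2)*(m + 7/2)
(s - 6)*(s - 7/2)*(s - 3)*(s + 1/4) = s^4 - 49*s^3/4 + 371*s^2/8 - 405*s/8 - 63/4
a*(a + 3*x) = a^2 + 3*a*x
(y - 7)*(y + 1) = y^2 - 6*y - 7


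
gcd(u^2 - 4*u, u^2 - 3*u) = u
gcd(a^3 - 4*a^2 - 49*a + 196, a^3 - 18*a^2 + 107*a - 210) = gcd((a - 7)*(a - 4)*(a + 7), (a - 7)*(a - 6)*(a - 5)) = a - 7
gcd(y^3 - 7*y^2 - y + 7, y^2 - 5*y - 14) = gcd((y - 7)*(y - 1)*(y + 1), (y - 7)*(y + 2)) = y - 7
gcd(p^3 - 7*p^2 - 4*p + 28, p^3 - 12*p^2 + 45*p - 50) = p - 2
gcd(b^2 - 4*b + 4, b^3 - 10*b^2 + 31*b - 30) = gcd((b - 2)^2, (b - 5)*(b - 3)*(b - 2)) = b - 2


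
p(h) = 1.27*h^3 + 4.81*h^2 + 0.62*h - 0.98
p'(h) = 3.81*h^2 + 9.62*h + 0.62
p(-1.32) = 3.66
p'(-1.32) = -5.44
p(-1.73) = 5.77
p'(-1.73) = -4.62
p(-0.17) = -0.95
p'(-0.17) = -0.91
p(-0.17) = -0.95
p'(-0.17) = -0.91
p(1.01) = 5.86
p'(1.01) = 14.22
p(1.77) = 22.23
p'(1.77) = 29.58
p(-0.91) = 1.48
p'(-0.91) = -4.98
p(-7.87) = -327.00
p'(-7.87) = 160.89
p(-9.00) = -542.78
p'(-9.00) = 222.65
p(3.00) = 78.46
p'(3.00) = 63.77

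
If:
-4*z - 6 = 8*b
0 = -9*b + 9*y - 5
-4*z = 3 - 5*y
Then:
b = -4/9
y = 1/9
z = -11/18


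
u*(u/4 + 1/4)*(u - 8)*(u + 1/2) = u^4/4 - 13*u^3/8 - 23*u^2/8 - u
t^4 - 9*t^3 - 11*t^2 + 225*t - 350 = (t - 7)*(t - 5)*(t - 2)*(t + 5)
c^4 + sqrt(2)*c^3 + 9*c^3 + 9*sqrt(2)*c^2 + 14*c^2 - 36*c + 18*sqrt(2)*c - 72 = (c + 3)*(c + 6)*(c - sqrt(2))*(c + 2*sqrt(2))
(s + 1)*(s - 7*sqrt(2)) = s^2 - 7*sqrt(2)*s + s - 7*sqrt(2)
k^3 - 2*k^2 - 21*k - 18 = (k - 6)*(k + 1)*(k + 3)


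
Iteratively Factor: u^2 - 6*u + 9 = (u - 3)*(u - 3)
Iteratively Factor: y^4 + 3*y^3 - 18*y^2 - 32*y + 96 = (y + 4)*(y^3 - y^2 - 14*y + 24) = (y - 3)*(y + 4)*(y^2 + 2*y - 8) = (y - 3)*(y + 4)^2*(y - 2)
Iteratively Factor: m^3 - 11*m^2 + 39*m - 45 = (m - 3)*(m^2 - 8*m + 15) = (m - 5)*(m - 3)*(m - 3)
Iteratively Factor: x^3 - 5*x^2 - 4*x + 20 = (x - 2)*(x^2 - 3*x - 10) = (x - 5)*(x - 2)*(x + 2)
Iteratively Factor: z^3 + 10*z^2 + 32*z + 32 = (z + 2)*(z^2 + 8*z + 16) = (z + 2)*(z + 4)*(z + 4)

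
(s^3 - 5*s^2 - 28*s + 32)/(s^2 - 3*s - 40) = (s^2 + 3*s - 4)/(s + 5)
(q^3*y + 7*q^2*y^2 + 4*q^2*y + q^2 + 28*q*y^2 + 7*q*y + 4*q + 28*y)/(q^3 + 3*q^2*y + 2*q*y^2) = (q^3*y + 7*q^2*y^2 + 4*q^2*y + q^2 + 28*q*y^2 + 7*q*y + 4*q + 28*y)/(q*(q^2 + 3*q*y + 2*y^2))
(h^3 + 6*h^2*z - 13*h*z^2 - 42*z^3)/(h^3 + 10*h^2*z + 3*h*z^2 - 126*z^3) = (h + 2*z)/(h + 6*z)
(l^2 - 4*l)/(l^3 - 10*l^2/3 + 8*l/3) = 3*(l - 4)/(3*l^2 - 10*l + 8)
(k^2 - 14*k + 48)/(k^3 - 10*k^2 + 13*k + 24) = (k - 6)/(k^2 - 2*k - 3)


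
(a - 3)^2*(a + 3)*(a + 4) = a^4 + a^3 - 21*a^2 - 9*a + 108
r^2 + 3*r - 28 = (r - 4)*(r + 7)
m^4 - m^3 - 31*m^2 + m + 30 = (m - 6)*(m - 1)*(m + 1)*(m + 5)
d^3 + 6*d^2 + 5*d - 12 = (d - 1)*(d + 3)*(d + 4)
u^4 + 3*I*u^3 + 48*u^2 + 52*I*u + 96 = (u - 6*I)*(u - I)*(u + 2*I)*(u + 8*I)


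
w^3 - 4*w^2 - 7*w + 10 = (w - 5)*(w - 1)*(w + 2)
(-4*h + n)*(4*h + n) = -16*h^2 + n^2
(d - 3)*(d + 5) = d^2 + 2*d - 15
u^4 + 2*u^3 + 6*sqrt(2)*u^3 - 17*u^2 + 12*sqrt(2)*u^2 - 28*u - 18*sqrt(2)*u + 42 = (u - 1)*(u + 3)*(u - sqrt(2))*(u + 7*sqrt(2))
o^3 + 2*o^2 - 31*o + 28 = (o - 4)*(o - 1)*(o + 7)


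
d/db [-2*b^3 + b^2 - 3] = 2*b*(1 - 3*b)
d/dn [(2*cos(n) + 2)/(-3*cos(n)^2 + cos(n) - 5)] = 6*(sin(n)^2 - 2*cos(n) + 1)*sin(n)/(3*sin(n)^2 + cos(n) - 8)^2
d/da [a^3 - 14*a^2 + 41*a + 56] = 3*a^2 - 28*a + 41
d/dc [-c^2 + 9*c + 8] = 9 - 2*c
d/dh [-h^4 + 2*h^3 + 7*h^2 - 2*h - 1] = -4*h^3 + 6*h^2 + 14*h - 2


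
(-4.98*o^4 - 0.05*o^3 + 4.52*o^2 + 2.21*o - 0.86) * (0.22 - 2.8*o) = 13.944*o^5 - 0.9556*o^4 - 12.667*o^3 - 5.1936*o^2 + 2.8942*o - 0.1892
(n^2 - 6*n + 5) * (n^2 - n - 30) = n^4 - 7*n^3 - 19*n^2 + 175*n - 150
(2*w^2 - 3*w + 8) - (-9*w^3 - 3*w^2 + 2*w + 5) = 9*w^3 + 5*w^2 - 5*w + 3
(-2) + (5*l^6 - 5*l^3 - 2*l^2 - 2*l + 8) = 5*l^6 - 5*l^3 - 2*l^2 - 2*l + 6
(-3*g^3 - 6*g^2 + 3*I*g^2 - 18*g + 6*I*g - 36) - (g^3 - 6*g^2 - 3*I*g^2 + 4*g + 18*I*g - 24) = -4*g^3 + 6*I*g^2 - 22*g - 12*I*g - 12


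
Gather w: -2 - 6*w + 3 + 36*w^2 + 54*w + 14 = 36*w^2 + 48*w + 15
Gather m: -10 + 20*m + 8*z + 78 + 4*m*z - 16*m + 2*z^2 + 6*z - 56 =m*(4*z + 4) + 2*z^2 + 14*z + 12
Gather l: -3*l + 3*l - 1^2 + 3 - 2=0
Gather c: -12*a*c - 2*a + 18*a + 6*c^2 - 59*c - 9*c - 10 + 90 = 16*a + 6*c^2 + c*(-12*a - 68) + 80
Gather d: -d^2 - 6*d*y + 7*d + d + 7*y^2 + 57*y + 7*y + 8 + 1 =-d^2 + d*(8 - 6*y) + 7*y^2 + 64*y + 9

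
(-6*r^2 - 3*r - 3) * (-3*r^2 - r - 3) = 18*r^4 + 15*r^3 + 30*r^2 + 12*r + 9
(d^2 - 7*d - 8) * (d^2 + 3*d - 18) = d^4 - 4*d^3 - 47*d^2 + 102*d + 144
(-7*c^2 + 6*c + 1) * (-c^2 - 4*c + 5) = 7*c^4 + 22*c^3 - 60*c^2 + 26*c + 5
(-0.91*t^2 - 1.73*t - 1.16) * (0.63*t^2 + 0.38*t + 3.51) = -0.5733*t^4 - 1.4357*t^3 - 4.5823*t^2 - 6.5131*t - 4.0716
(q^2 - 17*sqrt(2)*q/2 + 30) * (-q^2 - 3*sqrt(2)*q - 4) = -q^4 + 11*sqrt(2)*q^3/2 + 17*q^2 - 56*sqrt(2)*q - 120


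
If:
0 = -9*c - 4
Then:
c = -4/9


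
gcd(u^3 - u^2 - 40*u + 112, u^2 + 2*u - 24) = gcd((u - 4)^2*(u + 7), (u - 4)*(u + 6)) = u - 4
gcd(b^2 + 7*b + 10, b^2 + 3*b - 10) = b + 5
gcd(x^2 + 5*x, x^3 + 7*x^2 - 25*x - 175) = x + 5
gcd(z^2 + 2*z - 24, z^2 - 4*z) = z - 4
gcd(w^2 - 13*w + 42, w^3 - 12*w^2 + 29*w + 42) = w^2 - 13*w + 42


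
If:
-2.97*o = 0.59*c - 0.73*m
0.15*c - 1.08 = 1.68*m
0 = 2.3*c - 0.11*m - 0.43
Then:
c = 0.16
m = -0.63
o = -0.19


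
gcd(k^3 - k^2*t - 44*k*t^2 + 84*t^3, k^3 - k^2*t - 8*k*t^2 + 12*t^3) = -k + 2*t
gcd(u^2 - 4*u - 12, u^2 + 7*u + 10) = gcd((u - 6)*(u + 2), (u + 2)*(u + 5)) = u + 2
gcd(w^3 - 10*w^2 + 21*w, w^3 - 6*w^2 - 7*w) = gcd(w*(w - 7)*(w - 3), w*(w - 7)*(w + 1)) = w^2 - 7*w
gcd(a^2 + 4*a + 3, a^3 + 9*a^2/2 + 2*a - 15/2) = a + 3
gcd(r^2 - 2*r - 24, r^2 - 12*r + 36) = r - 6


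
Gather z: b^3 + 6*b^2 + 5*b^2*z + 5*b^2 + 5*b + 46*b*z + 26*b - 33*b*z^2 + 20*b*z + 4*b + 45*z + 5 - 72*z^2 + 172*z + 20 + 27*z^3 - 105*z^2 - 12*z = b^3 + 11*b^2 + 35*b + 27*z^3 + z^2*(-33*b - 177) + z*(5*b^2 + 66*b + 205) + 25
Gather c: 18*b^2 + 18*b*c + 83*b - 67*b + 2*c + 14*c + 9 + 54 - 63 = 18*b^2 + 16*b + c*(18*b + 16)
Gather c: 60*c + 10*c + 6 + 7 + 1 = 70*c + 14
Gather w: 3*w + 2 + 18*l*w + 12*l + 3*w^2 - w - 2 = 12*l + 3*w^2 + w*(18*l + 2)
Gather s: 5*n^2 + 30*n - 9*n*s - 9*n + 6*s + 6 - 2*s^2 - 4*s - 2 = 5*n^2 + 21*n - 2*s^2 + s*(2 - 9*n) + 4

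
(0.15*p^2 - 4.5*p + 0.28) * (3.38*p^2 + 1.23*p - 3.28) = 0.507*p^4 - 15.0255*p^3 - 5.0806*p^2 + 15.1044*p - 0.9184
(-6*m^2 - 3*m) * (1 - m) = 6*m^3 - 3*m^2 - 3*m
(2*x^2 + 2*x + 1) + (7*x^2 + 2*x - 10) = 9*x^2 + 4*x - 9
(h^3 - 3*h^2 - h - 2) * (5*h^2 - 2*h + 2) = 5*h^5 - 17*h^4 + 3*h^3 - 14*h^2 + 2*h - 4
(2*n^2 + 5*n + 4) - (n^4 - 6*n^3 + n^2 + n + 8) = -n^4 + 6*n^3 + n^2 + 4*n - 4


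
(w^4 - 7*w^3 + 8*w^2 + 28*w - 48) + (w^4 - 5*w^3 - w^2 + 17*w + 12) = 2*w^4 - 12*w^3 + 7*w^2 + 45*w - 36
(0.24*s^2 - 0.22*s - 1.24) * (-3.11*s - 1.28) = -0.7464*s^3 + 0.377*s^2 + 4.138*s + 1.5872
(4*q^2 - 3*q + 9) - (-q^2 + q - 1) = 5*q^2 - 4*q + 10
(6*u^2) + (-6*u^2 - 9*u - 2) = -9*u - 2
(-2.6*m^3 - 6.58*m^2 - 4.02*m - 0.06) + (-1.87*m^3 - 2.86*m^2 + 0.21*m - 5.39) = -4.47*m^3 - 9.44*m^2 - 3.81*m - 5.45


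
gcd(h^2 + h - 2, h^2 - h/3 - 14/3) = h + 2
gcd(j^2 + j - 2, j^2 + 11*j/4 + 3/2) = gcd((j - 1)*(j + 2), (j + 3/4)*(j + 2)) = j + 2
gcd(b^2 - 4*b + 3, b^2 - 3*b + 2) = b - 1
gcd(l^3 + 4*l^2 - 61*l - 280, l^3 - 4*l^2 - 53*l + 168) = l^2 - l - 56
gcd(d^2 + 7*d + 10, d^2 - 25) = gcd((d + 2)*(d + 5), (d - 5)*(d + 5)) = d + 5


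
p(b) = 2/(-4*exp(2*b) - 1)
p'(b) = 16*exp(2*b)/(-4*exp(2*b) - 1)^2 = 16*exp(2*b)/(4*exp(2*b) + 1)^2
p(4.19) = -0.00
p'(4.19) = 0.00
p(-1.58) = -1.71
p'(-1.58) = 0.50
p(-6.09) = -2.00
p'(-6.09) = 0.00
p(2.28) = -0.01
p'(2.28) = 0.01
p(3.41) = -0.00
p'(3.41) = 0.00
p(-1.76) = -1.79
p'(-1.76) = 0.38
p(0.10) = -0.34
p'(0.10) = 0.56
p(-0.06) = -0.44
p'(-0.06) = 0.69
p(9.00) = 0.00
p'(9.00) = 0.00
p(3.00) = 0.00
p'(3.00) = 0.00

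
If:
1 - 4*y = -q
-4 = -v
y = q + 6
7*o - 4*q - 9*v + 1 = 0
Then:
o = 13/21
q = -23/3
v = 4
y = -5/3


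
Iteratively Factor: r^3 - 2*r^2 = (r - 2)*(r^2) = r*(r - 2)*(r)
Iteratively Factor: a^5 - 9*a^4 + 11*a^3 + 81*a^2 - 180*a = (a - 4)*(a^4 - 5*a^3 - 9*a^2 + 45*a) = a*(a - 4)*(a^3 - 5*a^2 - 9*a + 45) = a*(a - 4)*(a + 3)*(a^2 - 8*a + 15) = a*(a - 4)*(a - 3)*(a + 3)*(a - 5)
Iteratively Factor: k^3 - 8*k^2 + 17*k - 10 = (k - 5)*(k^2 - 3*k + 2) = (k - 5)*(k - 2)*(k - 1)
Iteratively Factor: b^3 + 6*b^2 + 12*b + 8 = (b + 2)*(b^2 + 4*b + 4) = (b + 2)^2*(b + 2)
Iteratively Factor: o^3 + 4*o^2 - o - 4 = (o - 1)*(o^2 + 5*o + 4) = (o - 1)*(o + 1)*(o + 4)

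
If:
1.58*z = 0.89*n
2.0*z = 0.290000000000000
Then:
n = 0.26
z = 0.14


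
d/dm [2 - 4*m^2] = -8*m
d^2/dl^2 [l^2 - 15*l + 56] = 2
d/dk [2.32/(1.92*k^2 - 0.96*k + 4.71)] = (2.2272 - 8.9088*k)/(1.92*k^2 - 0.96*k + 4.71)^2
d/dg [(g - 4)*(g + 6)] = 2*g + 2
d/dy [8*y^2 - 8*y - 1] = 16*y - 8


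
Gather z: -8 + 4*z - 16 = 4*z - 24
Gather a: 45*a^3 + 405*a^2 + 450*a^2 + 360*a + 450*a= 45*a^3 + 855*a^2 + 810*a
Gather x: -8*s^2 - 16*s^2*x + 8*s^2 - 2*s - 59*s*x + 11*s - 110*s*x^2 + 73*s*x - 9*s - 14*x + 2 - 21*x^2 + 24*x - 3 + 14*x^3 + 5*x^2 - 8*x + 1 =14*x^3 + x^2*(-110*s - 16) + x*(-16*s^2 + 14*s + 2)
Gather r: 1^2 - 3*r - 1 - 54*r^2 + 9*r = -54*r^2 + 6*r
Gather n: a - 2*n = a - 2*n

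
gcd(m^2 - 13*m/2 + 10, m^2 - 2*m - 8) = m - 4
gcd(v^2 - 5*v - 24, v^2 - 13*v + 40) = v - 8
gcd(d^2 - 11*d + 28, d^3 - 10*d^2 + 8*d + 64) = d - 4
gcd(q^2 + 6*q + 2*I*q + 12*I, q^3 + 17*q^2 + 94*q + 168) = q + 6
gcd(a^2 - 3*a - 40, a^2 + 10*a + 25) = a + 5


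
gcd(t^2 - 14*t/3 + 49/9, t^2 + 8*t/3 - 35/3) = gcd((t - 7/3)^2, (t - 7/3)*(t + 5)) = t - 7/3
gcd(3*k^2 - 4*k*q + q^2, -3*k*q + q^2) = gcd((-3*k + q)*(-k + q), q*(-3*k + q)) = -3*k + q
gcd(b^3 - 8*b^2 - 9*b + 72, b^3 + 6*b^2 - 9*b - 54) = b^2 - 9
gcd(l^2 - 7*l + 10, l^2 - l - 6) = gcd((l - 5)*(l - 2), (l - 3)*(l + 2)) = 1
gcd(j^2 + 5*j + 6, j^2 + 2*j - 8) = 1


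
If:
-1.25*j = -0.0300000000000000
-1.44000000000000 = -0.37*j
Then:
No Solution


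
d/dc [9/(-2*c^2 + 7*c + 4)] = 9*(4*c - 7)/(-2*c^2 + 7*c + 4)^2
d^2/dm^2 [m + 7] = 0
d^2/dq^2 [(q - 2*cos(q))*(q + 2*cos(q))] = 10 - 16*sin(q)^2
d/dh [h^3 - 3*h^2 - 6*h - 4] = 3*h^2 - 6*h - 6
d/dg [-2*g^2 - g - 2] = -4*g - 1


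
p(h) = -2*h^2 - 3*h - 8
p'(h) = -4*h - 3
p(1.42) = -16.29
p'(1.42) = -8.68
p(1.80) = -19.88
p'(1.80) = -10.20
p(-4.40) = -33.52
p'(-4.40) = 14.60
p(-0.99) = -6.99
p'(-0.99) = 0.96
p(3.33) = -40.17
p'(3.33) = -16.32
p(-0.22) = -7.44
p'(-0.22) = -2.12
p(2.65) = -30.00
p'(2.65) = -13.60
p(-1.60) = -8.32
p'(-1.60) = 3.40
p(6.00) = -98.00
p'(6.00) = -27.00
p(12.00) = -332.00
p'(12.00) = -51.00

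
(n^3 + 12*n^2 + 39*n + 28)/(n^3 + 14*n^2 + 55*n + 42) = (n + 4)/(n + 6)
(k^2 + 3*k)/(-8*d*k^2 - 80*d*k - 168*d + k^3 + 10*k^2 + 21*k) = -k/(8*d*k + 56*d - k^2 - 7*k)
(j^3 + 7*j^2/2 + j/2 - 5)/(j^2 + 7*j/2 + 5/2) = (j^2 + j - 2)/(j + 1)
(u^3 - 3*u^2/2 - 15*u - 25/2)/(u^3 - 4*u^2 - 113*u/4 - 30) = 2*(u^2 - 4*u - 5)/(2*u^2 - 13*u - 24)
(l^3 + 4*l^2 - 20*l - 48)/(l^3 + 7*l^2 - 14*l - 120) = (l + 2)/(l + 5)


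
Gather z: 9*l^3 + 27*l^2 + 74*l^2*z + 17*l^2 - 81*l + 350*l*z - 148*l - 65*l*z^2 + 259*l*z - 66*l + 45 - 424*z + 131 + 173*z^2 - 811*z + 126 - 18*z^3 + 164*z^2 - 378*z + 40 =9*l^3 + 44*l^2 - 295*l - 18*z^3 + z^2*(337 - 65*l) + z*(74*l^2 + 609*l - 1613) + 342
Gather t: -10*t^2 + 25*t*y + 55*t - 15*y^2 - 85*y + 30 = -10*t^2 + t*(25*y + 55) - 15*y^2 - 85*y + 30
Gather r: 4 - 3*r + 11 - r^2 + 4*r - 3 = -r^2 + r + 12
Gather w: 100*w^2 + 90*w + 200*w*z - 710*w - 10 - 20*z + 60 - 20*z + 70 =100*w^2 + w*(200*z - 620) - 40*z + 120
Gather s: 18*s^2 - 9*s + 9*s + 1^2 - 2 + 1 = 18*s^2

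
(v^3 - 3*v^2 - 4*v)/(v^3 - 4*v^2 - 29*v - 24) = v*(v - 4)/(v^2 - 5*v - 24)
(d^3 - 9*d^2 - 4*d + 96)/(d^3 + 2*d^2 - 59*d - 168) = (d - 4)/(d + 7)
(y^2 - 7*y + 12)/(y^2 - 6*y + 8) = (y - 3)/(y - 2)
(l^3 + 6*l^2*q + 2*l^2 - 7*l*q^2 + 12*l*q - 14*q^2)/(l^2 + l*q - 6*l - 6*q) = (l^3 + 6*l^2*q + 2*l^2 - 7*l*q^2 + 12*l*q - 14*q^2)/(l^2 + l*q - 6*l - 6*q)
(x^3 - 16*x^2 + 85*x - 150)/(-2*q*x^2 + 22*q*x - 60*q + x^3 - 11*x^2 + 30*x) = (x - 5)/(-2*q + x)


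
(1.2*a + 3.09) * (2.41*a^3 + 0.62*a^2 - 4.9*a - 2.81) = 2.892*a^4 + 8.1909*a^3 - 3.9642*a^2 - 18.513*a - 8.6829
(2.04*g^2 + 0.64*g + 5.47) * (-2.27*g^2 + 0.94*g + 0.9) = -4.6308*g^4 + 0.4648*g^3 - 9.9793*g^2 + 5.7178*g + 4.923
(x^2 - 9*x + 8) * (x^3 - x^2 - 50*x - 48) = x^5 - 10*x^4 - 33*x^3 + 394*x^2 + 32*x - 384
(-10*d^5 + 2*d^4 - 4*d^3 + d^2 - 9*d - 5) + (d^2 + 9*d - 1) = -10*d^5 + 2*d^4 - 4*d^3 + 2*d^2 - 6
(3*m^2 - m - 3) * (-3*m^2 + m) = -9*m^4 + 6*m^3 + 8*m^2 - 3*m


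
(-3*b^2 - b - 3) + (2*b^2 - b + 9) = -b^2 - 2*b + 6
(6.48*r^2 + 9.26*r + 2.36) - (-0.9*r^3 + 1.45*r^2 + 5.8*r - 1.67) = 0.9*r^3 + 5.03*r^2 + 3.46*r + 4.03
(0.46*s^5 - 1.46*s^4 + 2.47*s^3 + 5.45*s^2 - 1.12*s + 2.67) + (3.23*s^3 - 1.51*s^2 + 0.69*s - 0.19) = 0.46*s^5 - 1.46*s^4 + 5.7*s^3 + 3.94*s^2 - 0.43*s + 2.48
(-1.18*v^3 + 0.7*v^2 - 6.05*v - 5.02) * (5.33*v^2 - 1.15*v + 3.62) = -6.2894*v^5 + 5.088*v^4 - 37.3231*v^3 - 17.2651*v^2 - 16.128*v - 18.1724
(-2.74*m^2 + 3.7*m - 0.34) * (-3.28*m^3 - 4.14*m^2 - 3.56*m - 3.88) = 8.9872*m^5 - 0.792399999999999*m^4 - 4.4484*m^3 - 1.1332*m^2 - 13.1456*m + 1.3192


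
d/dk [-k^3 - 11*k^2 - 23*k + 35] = -3*k^2 - 22*k - 23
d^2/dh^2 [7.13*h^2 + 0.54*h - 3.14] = 14.2600000000000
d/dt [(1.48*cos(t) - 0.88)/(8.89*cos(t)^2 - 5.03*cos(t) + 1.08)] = (13.1572*cos(t)^2 - 15.6464*cos(t) + 2.828)*sin(t)/(79.0321*cos(t)^4 - 89.4334*cos(t)^3 + 44.5033*cos(t)^2 - 10.8648*cos(t) + 1.1664)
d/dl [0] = 0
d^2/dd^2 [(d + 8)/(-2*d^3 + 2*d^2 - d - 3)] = 2*(-(d + 8)*(6*d^2 - 4*d + 1)^2 + (6*d^2 - 4*d + 2*(d + 8)*(3*d - 1) + 1)*(2*d^3 - 2*d^2 + d + 3))/(2*d^3 - 2*d^2 + d + 3)^3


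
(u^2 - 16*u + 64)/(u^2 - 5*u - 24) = (u - 8)/(u + 3)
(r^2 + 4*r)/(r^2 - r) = (r + 4)/(r - 1)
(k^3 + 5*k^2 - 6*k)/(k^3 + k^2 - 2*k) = (k + 6)/(k + 2)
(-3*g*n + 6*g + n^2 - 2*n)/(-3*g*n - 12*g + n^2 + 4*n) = (n - 2)/(n + 4)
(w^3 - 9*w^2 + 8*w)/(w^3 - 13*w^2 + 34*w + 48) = w*(w - 1)/(w^2 - 5*w - 6)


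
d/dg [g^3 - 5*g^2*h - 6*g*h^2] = 3*g^2 - 10*g*h - 6*h^2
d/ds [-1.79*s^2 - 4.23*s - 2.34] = -3.58*s - 4.23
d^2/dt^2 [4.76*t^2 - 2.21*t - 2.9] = 9.52000000000000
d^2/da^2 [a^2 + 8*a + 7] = 2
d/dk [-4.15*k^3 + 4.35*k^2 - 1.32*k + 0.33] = -12.45*k^2 + 8.7*k - 1.32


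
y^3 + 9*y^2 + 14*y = y*(y + 2)*(y + 7)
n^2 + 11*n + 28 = (n + 4)*(n + 7)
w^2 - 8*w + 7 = (w - 7)*(w - 1)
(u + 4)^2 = u^2 + 8*u + 16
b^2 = b^2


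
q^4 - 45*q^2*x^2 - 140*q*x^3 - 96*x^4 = (q - 8*x)*(q + x)*(q + 3*x)*(q + 4*x)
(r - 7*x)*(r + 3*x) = r^2 - 4*r*x - 21*x^2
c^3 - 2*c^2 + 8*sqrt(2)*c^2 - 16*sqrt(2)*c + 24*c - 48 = (c - 2)*(c + 2*sqrt(2))*(c + 6*sqrt(2))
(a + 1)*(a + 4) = a^2 + 5*a + 4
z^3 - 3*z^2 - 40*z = z*(z - 8)*(z + 5)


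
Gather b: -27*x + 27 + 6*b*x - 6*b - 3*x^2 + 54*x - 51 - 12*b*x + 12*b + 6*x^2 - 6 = b*(6 - 6*x) + 3*x^2 + 27*x - 30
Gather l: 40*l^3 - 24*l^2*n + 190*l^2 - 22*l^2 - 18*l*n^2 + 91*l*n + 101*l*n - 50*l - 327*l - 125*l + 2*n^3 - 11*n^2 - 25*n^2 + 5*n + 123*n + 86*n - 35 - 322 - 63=40*l^3 + l^2*(168 - 24*n) + l*(-18*n^2 + 192*n - 502) + 2*n^3 - 36*n^2 + 214*n - 420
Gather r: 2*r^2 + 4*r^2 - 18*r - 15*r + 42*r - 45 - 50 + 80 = 6*r^2 + 9*r - 15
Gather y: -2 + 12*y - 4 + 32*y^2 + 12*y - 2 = 32*y^2 + 24*y - 8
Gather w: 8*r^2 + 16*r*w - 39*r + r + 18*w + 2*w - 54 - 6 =8*r^2 - 38*r + w*(16*r + 20) - 60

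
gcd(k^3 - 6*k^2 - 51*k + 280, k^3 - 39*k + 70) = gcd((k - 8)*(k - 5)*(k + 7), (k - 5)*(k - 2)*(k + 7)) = k^2 + 2*k - 35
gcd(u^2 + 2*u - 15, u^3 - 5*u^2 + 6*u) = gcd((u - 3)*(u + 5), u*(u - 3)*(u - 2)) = u - 3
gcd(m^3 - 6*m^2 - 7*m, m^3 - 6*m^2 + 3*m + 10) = m + 1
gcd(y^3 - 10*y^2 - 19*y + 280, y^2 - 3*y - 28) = y - 7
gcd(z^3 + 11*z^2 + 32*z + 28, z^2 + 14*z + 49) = z + 7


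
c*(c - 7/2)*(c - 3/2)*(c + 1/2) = c^4 - 9*c^3/2 + 11*c^2/4 + 21*c/8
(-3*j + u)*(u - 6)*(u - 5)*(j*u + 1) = -3*j^2*u^3 + 33*j^2*u^2 - 90*j^2*u + j*u^4 - 11*j*u^3 + 27*j*u^2 + 33*j*u - 90*j + u^3 - 11*u^2 + 30*u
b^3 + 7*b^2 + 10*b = b*(b + 2)*(b + 5)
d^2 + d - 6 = (d - 2)*(d + 3)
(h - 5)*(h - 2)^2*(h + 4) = h^4 - 5*h^3 - 12*h^2 + 76*h - 80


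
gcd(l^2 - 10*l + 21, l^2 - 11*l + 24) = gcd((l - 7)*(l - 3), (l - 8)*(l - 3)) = l - 3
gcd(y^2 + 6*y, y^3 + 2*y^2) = y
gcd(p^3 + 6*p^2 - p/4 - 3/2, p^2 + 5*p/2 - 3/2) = p - 1/2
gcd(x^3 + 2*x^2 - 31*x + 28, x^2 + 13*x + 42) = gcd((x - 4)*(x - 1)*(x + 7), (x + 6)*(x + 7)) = x + 7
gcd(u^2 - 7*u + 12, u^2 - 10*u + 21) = u - 3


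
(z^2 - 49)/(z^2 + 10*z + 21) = (z - 7)/(z + 3)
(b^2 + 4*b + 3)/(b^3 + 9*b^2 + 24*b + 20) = (b^2 + 4*b + 3)/(b^3 + 9*b^2 + 24*b + 20)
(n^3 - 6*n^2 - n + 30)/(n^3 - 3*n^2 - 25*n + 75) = (n + 2)/(n + 5)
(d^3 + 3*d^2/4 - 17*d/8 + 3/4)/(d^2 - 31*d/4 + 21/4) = (d^2 + 3*d/2 - 1)/(d - 7)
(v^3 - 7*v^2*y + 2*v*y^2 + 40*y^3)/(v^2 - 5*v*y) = v - 2*y - 8*y^2/v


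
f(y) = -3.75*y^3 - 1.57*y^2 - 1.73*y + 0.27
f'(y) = -11.25*y^2 - 3.14*y - 1.73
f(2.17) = -49.20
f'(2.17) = -61.52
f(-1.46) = 11.12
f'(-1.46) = -21.13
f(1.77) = -28.51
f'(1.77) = -42.53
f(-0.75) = 2.27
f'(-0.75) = -5.70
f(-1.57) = 13.63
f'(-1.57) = -24.53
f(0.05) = 0.18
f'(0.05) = -1.92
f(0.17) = -0.09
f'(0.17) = -2.59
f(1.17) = -9.91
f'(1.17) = -20.80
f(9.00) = -2876.22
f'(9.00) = -941.24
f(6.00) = -876.63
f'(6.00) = -425.57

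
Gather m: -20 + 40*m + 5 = 40*m - 15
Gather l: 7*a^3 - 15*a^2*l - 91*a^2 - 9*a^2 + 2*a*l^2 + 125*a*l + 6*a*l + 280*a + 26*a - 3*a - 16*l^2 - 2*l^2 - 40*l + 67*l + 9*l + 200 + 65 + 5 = 7*a^3 - 100*a^2 + 303*a + l^2*(2*a - 18) + l*(-15*a^2 + 131*a + 36) + 270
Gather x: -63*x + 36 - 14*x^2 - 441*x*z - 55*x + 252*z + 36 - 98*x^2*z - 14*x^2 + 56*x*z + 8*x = x^2*(-98*z - 28) + x*(-385*z - 110) + 252*z + 72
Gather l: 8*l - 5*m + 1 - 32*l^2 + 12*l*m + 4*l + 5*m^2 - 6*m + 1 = -32*l^2 + l*(12*m + 12) + 5*m^2 - 11*m + 2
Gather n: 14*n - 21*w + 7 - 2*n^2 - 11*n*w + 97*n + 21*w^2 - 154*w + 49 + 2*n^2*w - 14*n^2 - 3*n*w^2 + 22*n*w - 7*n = n^2*(2*w - 16) + n*(-3*w^2 + 11*w + 104) + 21*w^2 - 175*w + 56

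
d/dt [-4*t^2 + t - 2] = 1 - 8*t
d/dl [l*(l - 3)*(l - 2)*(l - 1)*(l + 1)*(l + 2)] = 6*l^5 - 15*l^4 - 20*l^3 + 45*l^2 + 8*l - 12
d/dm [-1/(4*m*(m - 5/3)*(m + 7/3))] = 9*(27*m^2 + 12*m - 35)/(4*m^2*(81*m^4 + 108*m^3 - 594*m^2 - 420*m + 1225))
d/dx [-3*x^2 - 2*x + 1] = -6*x - 2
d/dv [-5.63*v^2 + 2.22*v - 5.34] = 2.22 - 11.26*v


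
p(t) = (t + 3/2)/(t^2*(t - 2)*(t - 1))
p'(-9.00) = 0.00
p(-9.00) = 0.00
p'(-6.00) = 0.00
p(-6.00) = 0.00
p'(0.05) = -12647.46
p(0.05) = 334.68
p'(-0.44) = 10.27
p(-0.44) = 1.56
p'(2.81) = -0.84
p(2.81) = 0.37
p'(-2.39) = -0.00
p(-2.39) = -0.01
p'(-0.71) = 1.70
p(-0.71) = 0.34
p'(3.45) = -0.17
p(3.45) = 0.12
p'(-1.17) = 0.19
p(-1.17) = 0.04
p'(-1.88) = 0.01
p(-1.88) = -0.01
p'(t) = 1/(t^2*(t - 2)*(t - 1)) - (t + 3/2)/(t^2*(t - 2)*(t - 1)^2) - (t + 3/2)/(t^2*(t - 2)^2*(t - 1)) - 2*(t + 3/2)/(t^3*(t - 2)*(t - 1)) = (-6*t^3 + 23*t - 12)/(2*t^3*(t^4 - 6*t^3 + 13*t^2 - 12*t + 4))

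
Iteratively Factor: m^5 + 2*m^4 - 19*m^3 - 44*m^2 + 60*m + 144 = (m - 2)*(m^4 + 4*m^3 - 11*m^2 - 66*m - 72) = (m - 2)*(m + 2)*(m^3 + 2*m^2 - 15*m - 36) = (m - 4)*(m - 2)*(m + 2)*(m^2 + 6*m + 9) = (m - 4)*(m - 2)*(m + 2)*(m + 3)*(m + 3)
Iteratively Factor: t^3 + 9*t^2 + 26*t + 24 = (t + 4)*(t^2 + 5*t + 6) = (t + 3)*(t + 4)*(t + 2)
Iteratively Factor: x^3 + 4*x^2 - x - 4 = (x + 1)*(x^2 + 3*x - 4) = (x + 1)*(x + 4)*(x - 1)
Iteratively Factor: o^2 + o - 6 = (o + 3)*(o - 2)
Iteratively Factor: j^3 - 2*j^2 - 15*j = (j + 3)*(j^2 - 5*j) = (j - 5)*(j + 3)*(j)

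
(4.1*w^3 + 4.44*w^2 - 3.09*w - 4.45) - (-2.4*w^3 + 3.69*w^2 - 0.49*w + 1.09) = 6.5*w^3 + 0.75*w^2 - 2.6*w - 5.54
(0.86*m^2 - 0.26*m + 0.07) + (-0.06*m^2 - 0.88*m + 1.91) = 0.8*m^2 - 1.14*m + 1.98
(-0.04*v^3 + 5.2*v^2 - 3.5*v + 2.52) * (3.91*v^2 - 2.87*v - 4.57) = -0.1564*v^5 + 20.4468*v^4 - 28.4262*v^3 - 3.8658*v^2 + 8.7626*v - 11.5164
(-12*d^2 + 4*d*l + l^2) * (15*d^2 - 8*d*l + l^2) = -180*d^4 + 156*d^3*l - 29*d^2*l^2 - 4*d*l^3 + l^4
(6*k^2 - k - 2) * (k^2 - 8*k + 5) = 6*k^4 - 49*k^3 + 36*k^2 + 11*k - 10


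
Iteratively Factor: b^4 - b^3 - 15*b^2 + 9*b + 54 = (b - 3)*(b^3 + 2*b^2 - 9*b - 18) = (b - 3)*(b + 2)*(b^2 - 9) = (b - 3)*(b + 2)*(b + 3)*(b - 3)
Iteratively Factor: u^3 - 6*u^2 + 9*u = (u - 3)*(u^2 - 3*u) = (u - 3)^2*(u)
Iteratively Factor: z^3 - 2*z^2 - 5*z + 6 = (z - 1)*(z^2 - z - 6) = (z - 1)*(z + 2)*(z - 3)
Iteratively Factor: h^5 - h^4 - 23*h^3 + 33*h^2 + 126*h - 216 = (h - 2)*(h^4 + h^3 - 21*h^2 - 9*h + 108) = (h - 2)*(h + 4)*(h^3 - 3*h^2 - 9*h + 27) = (h - 2)*(h + 3)*(h + 4)*(h^2 - 6*h + 9) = (h - 3)*(h - 2)*(h + 3)*(h + 4)*(h - 3)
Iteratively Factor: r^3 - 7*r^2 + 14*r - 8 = (r - 1)*(r^2 - 6*r + 8) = (r - 4)*(r - 1)*(r - 2)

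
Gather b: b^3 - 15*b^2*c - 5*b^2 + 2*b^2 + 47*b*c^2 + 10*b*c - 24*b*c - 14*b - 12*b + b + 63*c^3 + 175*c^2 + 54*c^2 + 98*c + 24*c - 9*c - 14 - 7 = b^3 + b^2*(-15*c - 3) + b*(47*c^2 - 14*c - 25) + 63*c^3 + 229*c^2 + 113*c - 21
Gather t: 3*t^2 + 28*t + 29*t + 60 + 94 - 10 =3*t^2 + 57*t + 144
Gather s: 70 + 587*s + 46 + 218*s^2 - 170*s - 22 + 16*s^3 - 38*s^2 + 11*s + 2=16*s^3 + 180*s^2 + 428*s + 96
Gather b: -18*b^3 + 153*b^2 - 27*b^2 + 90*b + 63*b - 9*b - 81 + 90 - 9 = -18*b^3 + 126*b^2 + 144*b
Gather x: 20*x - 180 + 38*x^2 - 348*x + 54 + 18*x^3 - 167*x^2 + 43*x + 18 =18*x^3 - 129*x^2 - 285*x - 108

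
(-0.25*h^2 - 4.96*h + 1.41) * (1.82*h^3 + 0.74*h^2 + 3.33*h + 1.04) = -0.455*h^5 - 9.2122*h^4 - 1.9367*h^3 - 15.7334*h^2 - 0.463100000000001*h + 1.4664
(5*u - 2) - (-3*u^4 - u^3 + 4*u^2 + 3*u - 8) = 3*u^4 + u^3 - 4*u^2 + 2*u + 6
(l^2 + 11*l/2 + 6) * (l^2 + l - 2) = l^4 + 13*l^3/2 + 19*l^2/2 - 5*l - 12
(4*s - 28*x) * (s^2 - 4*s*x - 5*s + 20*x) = 4*s^3 - 44*s^2*x - 20*s^2 + 112*s*x^2 + 220*s*x - 560*x^2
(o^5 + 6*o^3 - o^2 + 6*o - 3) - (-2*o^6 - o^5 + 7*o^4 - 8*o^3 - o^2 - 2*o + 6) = 2*o^6 + 2*o^5 - 7*o^4 + 14*o^3 + 8*o - 9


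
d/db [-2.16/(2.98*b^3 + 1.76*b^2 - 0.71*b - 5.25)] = (19.3104*b^2 + 7.6032*b - 1.5336)/(2.98*b^3 + 1.76*b^2 - 0.71*b - 5.25)^2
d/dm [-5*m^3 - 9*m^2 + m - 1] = -15*m^2 - 18*m + 1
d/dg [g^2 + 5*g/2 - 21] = 2*g + 5/2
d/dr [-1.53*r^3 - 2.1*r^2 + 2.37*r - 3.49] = -4.59*r^2 - 4.2*r + 2.37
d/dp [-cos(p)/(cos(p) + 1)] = sin(p)/(cos(p) + 1)^2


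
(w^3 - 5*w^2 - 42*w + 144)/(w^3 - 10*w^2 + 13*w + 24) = (w + 6)/(w + 1)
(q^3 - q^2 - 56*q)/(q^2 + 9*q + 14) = q*(q - 8)/(q + 2)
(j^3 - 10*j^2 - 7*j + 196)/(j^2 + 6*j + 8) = (j^2 - 14*j + 49)/(j + 2)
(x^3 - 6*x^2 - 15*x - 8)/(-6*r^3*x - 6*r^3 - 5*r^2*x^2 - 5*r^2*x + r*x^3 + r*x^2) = (x^2 - 7*x - 8)/(r*(-6*r^2 - 5*r*x + x^2))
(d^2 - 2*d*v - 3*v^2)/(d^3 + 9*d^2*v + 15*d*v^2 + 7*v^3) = (d - 3*v)/(d^2 + 8*d*v + 7*v^2)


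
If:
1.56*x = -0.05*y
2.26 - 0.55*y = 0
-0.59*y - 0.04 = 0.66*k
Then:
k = -3.73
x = -0.13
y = 4.11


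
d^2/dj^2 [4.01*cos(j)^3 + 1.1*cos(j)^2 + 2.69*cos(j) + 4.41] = -5.6975*cos(j) - 2.2*cos(2*j) - 9.0225*cos(3*j)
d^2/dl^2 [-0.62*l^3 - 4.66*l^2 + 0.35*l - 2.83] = -3.72*l - 9.32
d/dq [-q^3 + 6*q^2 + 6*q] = -3*q^2 + 12*q + 6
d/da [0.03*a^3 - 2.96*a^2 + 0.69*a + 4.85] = 0.09*a^2 - 5.92*a + 0.69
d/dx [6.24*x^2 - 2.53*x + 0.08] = 12.48*x - 2.53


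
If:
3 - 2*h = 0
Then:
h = 3/2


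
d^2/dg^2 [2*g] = 0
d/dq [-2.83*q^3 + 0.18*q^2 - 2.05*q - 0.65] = -8.49*q^2 + 0.36*q - 2.05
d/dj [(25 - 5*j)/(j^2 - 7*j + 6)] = 5*(j^2 - 10*j + 29)/(j^4 - 14*j^3 + 61*j^2 - 84*j + 36)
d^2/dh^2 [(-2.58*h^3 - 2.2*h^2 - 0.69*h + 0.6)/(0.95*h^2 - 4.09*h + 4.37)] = (-1.4210854715202e-14*h^4 - 83.2369059999999*h^3 + 334.727484*h^2 - 292.420602*h - 93.599594)/(0.857375*h^6 - 11.073675*h^5 + 59.50686*h^4 - 170.295739*h^3 + 273.731556*h^2 - 234.318963*h + 83.453453)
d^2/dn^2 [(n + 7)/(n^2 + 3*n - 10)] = 2*((n + 7)*(2*n + 3)^2 - (3*n + 10)*(n^2 + 3*n - 10))/(n^2 + 3*n - 10)^3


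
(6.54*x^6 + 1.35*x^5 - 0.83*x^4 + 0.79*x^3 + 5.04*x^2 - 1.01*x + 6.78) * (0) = 0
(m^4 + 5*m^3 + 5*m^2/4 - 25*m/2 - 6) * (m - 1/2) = m^5 + 9*m^4/2 - 5*m^3/4 - 105*m^2/8 + m/4 + 3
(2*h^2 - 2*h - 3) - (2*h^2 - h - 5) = 2 - h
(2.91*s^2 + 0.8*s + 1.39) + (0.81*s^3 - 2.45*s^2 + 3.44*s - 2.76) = 0.81*s^3 + 0.46*s^2 + 4.24*s - 1.37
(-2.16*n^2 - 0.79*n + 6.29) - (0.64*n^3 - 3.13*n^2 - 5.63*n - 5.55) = -0.64*n^3 + 0.97*n^2 + 4.84*n + 11.84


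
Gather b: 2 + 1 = 3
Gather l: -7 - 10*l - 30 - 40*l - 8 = -50*l - 45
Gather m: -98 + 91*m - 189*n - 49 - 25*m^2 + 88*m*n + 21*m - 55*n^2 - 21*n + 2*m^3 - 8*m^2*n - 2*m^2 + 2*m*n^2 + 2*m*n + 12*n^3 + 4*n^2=2*m^3 + m^2*(-8*n - 27) + m*(2*n^2 + 90*n + 112) + 12*n^3 - 51*n^2 - 210*n - 147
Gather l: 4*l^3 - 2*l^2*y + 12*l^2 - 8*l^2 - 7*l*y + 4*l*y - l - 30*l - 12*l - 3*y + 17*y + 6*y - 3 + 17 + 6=4*l^3 + l^2*(4 - 2*y) + l*(-3*y - 43) + 20*y + 20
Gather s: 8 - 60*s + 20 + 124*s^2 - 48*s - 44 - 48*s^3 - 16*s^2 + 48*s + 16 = -48*s^3 + 108*s^2 - 60*s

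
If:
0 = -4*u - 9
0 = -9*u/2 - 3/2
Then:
No Solution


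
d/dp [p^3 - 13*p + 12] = 3*p^2 - 13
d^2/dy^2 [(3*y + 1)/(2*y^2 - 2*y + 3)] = 4*((2 - 9*y)*(2*y^2 - 2*y + 3) + 2*(2*y - 1)^2*(3*y + 1))/(2*y^2 - 2*y + 3)^3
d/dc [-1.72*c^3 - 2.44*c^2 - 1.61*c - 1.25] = -5.16*c^2 - 4.88*c - 1.61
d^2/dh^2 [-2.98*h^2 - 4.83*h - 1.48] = -5.96000000000000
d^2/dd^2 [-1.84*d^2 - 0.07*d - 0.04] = -3.68000000000000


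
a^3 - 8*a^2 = a^2*(a - 8)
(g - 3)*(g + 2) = g^2 - g - 6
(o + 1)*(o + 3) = o^2 + 4*o + 3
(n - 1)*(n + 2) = n^2 + n - 2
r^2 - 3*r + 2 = (r - 2)*(r - 1)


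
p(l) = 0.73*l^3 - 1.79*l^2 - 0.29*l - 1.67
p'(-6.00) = 100.03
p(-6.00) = -222.05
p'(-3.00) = 30.16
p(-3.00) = -36.62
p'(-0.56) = 2.40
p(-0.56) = -2.20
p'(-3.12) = 32.20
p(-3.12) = -40.36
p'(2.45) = 4.08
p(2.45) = -2.39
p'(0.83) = -1.75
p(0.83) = -2.73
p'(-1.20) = 7.16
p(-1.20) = -5.16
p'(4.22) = 23.60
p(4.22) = 20.09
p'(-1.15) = 6.72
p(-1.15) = -4.81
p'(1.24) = -1.36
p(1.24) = -3.39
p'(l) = 2.19*l^2 - 3.58*l - 0.29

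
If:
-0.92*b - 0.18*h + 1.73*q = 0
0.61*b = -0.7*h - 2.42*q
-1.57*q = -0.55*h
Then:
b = 0.00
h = 0.00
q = 0.00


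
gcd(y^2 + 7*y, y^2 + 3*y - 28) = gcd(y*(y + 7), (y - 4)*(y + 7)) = y + 7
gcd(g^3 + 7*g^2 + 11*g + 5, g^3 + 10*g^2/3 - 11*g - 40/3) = g^2 + 6*g + 5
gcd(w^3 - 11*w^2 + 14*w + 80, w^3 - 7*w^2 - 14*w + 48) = w - 8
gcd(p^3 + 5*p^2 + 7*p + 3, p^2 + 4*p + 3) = p^2 + 4*p + 3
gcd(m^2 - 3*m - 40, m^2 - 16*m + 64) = m - 8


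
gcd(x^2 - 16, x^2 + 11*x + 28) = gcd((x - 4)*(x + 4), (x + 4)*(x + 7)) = x + 4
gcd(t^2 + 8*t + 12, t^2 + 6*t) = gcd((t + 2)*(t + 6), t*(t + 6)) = t + 6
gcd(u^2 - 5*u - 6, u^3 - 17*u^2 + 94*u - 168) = u - 6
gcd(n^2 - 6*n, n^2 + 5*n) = n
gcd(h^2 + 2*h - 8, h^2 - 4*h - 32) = h + 4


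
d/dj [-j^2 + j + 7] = 1 - 2*j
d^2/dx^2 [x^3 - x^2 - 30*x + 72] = 6*x - 2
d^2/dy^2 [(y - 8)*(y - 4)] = 2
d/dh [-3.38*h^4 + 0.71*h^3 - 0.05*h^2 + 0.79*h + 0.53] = -13.52*h^3 + 2.13*h^2 - 0.1*h + 0.79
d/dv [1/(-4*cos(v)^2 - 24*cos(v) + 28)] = -(cos(v) + 3)*sin(v)/(2*(cos(v)^2 + 6*cos(v) - 7)^2)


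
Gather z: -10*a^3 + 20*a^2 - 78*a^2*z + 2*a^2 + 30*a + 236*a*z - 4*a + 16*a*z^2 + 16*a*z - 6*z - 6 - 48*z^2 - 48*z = -10*a^3 + 22*a^2 + 26*a + z^2*(16*a - 48) + z*(-78*a^2 + 252*a - 54) - 6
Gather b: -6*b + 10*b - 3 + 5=4*b + 2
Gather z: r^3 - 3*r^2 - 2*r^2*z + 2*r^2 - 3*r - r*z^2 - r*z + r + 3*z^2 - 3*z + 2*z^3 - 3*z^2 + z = r^3 - r^2 - r*z^2 - 2*r + 2*z^3 + z*(-2*r^2 - r - 2)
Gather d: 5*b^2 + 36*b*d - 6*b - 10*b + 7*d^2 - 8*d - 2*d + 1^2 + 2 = 5*b^2 - 16*b + 7*d^2 + d*(36*b - 10) + 3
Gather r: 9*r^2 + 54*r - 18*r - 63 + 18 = 9*r^2 + 36*r - 45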